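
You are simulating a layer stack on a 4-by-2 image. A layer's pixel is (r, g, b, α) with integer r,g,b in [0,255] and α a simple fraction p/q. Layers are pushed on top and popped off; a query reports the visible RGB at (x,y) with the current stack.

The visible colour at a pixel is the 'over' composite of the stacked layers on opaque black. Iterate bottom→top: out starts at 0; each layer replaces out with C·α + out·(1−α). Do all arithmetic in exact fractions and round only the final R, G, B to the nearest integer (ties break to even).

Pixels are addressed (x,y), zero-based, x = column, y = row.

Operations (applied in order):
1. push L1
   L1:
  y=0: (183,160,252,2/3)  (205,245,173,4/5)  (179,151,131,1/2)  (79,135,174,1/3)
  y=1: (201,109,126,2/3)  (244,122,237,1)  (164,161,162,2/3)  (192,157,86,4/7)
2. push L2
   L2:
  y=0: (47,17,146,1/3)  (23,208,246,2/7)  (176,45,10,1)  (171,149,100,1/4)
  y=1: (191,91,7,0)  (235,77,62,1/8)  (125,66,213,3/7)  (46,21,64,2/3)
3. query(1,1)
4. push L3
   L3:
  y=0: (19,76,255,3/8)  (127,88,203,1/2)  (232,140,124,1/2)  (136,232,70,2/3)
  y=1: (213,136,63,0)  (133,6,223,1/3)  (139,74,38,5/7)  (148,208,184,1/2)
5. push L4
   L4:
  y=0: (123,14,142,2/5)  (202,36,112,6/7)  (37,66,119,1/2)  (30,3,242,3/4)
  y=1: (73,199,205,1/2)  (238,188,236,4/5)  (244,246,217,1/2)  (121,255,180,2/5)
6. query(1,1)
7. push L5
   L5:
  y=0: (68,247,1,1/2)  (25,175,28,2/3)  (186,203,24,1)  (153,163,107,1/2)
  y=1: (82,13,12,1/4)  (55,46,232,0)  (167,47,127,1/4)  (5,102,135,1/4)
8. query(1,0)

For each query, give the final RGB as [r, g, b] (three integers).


at x=1,y=1 over L1,L2:
+L1 (α=1) → [244, 122, 237]
+L2 (α=1/8) → [1943/8, 931/8, 1721/8]
→ [243, 116, 215]

at x=1,y=1 over L1,L2,L3,L4:
L1 α=1: [244, 122, 237]
L2 α=1/8: [1943/8, 931/8, 1721/8]
L3 α=1/3: [825/4, 955/12, 871/4]
L4 α=4/5: [4633/20, 9979/60, 4647/20]
= [232, 166, 232]

(1,0) stack=L1,L2,L3,L4,L5; from [0,0,0]:
L1 α=4/5: [164, 196, 692/5]
L2 α=2/7: [866/7, 1396/7, 1184/7]
L3 α=1/2: [1755/14, 1006/7, 2605/14]
L4 α=6/7: [18723/98, 2518/49, 12013/98]
L5 α=2/3: [23623/294, 6556/49, 17501/294]
rounded: [80, 134, 60]


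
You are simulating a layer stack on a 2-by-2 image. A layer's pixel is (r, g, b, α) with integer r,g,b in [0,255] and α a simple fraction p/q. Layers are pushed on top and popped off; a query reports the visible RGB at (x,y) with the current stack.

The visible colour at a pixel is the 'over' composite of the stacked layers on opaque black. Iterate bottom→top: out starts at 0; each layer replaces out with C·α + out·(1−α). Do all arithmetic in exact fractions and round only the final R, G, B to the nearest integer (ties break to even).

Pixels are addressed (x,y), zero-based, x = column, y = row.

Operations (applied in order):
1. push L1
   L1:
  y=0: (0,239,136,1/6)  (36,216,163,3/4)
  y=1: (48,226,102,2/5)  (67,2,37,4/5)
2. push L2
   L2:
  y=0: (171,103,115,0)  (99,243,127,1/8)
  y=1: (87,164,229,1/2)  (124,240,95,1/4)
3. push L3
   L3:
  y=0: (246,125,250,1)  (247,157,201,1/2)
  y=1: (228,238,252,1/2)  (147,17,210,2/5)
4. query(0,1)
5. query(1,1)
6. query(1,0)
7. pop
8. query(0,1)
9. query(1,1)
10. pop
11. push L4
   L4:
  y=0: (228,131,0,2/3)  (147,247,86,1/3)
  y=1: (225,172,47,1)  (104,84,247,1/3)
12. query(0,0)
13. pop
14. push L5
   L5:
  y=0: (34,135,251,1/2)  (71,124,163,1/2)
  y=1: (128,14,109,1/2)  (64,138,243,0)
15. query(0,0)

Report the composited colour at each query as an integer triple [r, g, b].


at x=0,y=1 over L1,L2,L3:
L1 α=2/5: [96/5, 452/5, 204/5]
L2 α=1/2: [531/10, 636/5, 1349/10]
L3 α=1/2: [2811/20, 913/5, 3869/20]
rounded: [141, 183, 193]

query (1,1) [L1,L2,L3] — begin 0,0,0
after L1 α=4/5: [268/5, 8/5, 148/5]
after L2 α=1/4: [356/5, 306/5, 919/20]
after L3 α=2/5: [2538/25, 1088/25, 11157/100]
rounded: [102, 44, 112]

(1,0) stack=L1,L2,L3; from [0,0,0]:
L1 α=3/4: [27, 162, 489/4]
L2 α=1/8: [36, 1377/8, 3931/32]
L3 α=1/2: [283/2, 2633/16, 10363/64]
→ [142, 165, 162]

at x=0,y=1 over L1,L2:
after L1 α=2/5: [96/5, 452/5, 204/5]
after L2 α=1/2: [531/10, 636/5, 1349/10]
= [53, 127, 135]

query (1,1) [L1,L2] — begin 0,0,0
L1 α=4/5: [268/5, 8/5, 148/5]
L2 α=1/4: [356/5, 306/5, 919/20]
= [71, 61, 46]

(0,0) stack=L1,L4; from [0,0,0]:
L1 α=1/6: [0, 239/6, 68/3]
L4 α=2/3: [152, 1811/18, 68/9]
→ [152, 101, 8]

(0,0) stack=L1,L5; from [0,0,0]:
+L1 (α=1/6) → [0, 239/6, 68/3]
+L5 (α=1/2) → [17, 1049/12, 821/6]
→ [17, 87, 137]


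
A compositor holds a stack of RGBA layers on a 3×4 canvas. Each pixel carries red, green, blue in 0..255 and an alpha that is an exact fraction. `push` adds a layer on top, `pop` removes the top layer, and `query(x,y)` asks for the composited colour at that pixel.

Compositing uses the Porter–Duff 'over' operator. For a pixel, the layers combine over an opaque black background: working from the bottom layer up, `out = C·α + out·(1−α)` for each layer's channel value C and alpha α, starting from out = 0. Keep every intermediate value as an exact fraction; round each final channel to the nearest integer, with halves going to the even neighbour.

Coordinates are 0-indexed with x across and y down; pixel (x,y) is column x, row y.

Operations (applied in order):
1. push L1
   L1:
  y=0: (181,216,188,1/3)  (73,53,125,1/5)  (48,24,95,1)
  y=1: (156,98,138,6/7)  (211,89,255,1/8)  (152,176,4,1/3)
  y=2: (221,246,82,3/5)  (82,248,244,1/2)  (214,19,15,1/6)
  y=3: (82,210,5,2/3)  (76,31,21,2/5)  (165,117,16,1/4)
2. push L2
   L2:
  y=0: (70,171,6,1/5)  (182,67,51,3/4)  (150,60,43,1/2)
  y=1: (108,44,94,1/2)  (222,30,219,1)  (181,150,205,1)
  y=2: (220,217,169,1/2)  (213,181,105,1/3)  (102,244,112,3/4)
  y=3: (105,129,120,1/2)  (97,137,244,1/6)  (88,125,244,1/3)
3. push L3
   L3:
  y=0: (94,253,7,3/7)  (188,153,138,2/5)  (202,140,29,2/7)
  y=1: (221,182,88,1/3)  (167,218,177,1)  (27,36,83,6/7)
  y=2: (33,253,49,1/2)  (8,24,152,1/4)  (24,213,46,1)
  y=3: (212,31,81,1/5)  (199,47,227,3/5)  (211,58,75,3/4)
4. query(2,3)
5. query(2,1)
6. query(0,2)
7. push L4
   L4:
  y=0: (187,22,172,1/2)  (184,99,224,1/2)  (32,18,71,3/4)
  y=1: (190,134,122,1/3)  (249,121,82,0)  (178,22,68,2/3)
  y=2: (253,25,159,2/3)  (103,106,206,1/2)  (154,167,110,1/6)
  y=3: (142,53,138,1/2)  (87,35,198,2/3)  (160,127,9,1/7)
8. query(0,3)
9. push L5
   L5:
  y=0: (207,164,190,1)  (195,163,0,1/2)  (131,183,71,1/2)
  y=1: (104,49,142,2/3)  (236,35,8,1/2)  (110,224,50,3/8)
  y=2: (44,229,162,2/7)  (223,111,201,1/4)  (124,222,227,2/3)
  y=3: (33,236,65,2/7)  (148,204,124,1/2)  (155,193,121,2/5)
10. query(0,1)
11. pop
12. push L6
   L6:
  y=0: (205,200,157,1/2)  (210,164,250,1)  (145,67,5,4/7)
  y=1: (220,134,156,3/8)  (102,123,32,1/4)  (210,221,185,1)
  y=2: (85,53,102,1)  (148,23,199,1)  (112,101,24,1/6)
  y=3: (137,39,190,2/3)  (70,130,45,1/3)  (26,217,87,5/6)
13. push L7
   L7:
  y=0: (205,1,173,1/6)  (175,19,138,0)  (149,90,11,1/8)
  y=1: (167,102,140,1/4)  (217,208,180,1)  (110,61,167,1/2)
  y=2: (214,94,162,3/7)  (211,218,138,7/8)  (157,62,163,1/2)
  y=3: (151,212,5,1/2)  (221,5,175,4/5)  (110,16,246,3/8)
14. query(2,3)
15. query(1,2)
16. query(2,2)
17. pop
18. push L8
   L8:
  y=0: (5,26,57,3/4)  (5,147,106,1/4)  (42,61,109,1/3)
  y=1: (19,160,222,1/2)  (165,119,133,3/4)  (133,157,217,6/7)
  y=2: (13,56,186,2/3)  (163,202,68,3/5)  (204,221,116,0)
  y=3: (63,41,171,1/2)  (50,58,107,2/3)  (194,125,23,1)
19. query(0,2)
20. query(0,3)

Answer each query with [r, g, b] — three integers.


query (2,3) [L1,L2,L3] — begin 0,0,0
after L1 α=1/4: [165/4, 117/4, 4]
after L2 α=1/3: [341/6, 367/6, 84]
after L3 α=3/4: [4139/24, 1411/24, 309/4]
→ [172, 59, 77]

query (2,1) [L1,L2,L3] — begin 0,0,0
+L1 (α=1/3) → [152/3, 176/3, 4/3]
+L2 (α=1) → [181, 150, 205]
+L3 (α=6/7) → [49, 366/7, 703/7]
→ [49, 52, 100]

(0,2) stack=L1,L2,L3; from [0,0,0]:
+L1 (α=3/5) → [663/5, 738/5, 246/5]
+L2 (α=1/2) → [1763/10, 1823/10, 1091/10]
+L3 (α=1/2) → [2093/20, 4353/20, 1581/20]
= [105, 218, 79]

(0,3) stack=L1,L2,L3,L4; from [0,0,0]:
L1 α=2/3: [164/3, 140, 10/3]
L2 α=1/2: [479/6, 269/2, 185/3]
L3 α=1/5: [1594/15, 569/5, 983/15]
L4 α=1/2: [1862/15, 417/5, 3053/30]
= [124, 83, 102]

(0,1) stack=L1,L2,L3,L4,L5; from [0,0,0]:
after L1 α=6/7: [936/7, 84, 828/7]
after L2 α=1/2: [846/7, 64, 743/7]
after L3 α=1/3: [3239/21, 310/3, 2102/21]
after L4 α=1/3: [10468/63, 1022/9, 6766/63]
after L5 α=2/3: [23572/189, 1904/27, 24658/189]
→ [125, 71, 130]

at x=2,y=3 over L1,L2,L3,L4,L6,L7:
L1 α=1/4: [165/4, 117/4, 4]
L2 α=1/3: [341/6, 367/6, 84]
L3 α=3/4: [4139/24, 1411/24, 309/4]
L4 α=1/7: [4779/28, 1919/28, 135/2]
L6 α=5/6: [8419/168, 32299/168, 335/4]
L7 α=3/8: [97535/1344, 169559/1344, 4627/32]
rounded: [73, 126, 145]

at x=1,y=2 over L1,L2,L3,L4,L6,L7:
after L1 α=1/2: [41, 124, 122]
after L2 α=1/3: [295/3, 143, 349/3]
after L3 α=1/4: [303/4, 453/4, 501/4]
after L4 α=1/2: [715/8, 877/8, 1325/8]
after L6 α=1: [148, 23, 199]
after L7 α=7/8: [1625/8, 1549/8, 1165/8]
= [203, 194, 146]

query (2,2) [L1,L2,L3,L4,L6,L7] — begin 0,0,0
after L1 α=1/6: [107/3, 19/6, 5/2]
after L2 α=3/4: [1025/12, 4411/24, 677/8]
after L3 α=1: [24, 213, 46]
after L4 α=1/6: [137/3, 616/3, 170/3]
after L6 α=1/6: [1021/18, 3383/18, 461/9]
after L7 α=1/2: [3847/36, 4499/36, 964/9]
= [107, 125, 107]

query (0,2) [L1,L2,L3,L4,L6,L8] — begin 0,0,0
+L1 (α=3/5) → [663/5, 738/5, 246/5]
+L2 (α=1/2) → [1763/10, 1823/10, 1091/10]
+L3 (α=1/2) → [2093/20, 4353/20, 1581/20]
+L4 (α=2/3) → [4071/20, 5353/60, 2647/20]
+L6 (α=1) → [85, 53, 102]
+L8 (α=2/3) → [37, 55, 158]
rounded: [37, 55, 158]

(0,3) stack=L1,L2,L3,L4,L6,L8; from [0,0,0]:
after L1 α=2/3: [164/3, 140, 10/3]
after L2 α=1/2: [479/6, 269/2, 185/3]
after L3 α=1/5: [1594/15, 569/5, 983/15]
after L4 α=1/2: [1862/15, 417/5, 3053/30]
after L6 α=2/3: [5972/45, 269/5, 14453/90]
after L8 α=1/2: [8807/90, 237/5, 29843/180]
→ [98, 47, 166]


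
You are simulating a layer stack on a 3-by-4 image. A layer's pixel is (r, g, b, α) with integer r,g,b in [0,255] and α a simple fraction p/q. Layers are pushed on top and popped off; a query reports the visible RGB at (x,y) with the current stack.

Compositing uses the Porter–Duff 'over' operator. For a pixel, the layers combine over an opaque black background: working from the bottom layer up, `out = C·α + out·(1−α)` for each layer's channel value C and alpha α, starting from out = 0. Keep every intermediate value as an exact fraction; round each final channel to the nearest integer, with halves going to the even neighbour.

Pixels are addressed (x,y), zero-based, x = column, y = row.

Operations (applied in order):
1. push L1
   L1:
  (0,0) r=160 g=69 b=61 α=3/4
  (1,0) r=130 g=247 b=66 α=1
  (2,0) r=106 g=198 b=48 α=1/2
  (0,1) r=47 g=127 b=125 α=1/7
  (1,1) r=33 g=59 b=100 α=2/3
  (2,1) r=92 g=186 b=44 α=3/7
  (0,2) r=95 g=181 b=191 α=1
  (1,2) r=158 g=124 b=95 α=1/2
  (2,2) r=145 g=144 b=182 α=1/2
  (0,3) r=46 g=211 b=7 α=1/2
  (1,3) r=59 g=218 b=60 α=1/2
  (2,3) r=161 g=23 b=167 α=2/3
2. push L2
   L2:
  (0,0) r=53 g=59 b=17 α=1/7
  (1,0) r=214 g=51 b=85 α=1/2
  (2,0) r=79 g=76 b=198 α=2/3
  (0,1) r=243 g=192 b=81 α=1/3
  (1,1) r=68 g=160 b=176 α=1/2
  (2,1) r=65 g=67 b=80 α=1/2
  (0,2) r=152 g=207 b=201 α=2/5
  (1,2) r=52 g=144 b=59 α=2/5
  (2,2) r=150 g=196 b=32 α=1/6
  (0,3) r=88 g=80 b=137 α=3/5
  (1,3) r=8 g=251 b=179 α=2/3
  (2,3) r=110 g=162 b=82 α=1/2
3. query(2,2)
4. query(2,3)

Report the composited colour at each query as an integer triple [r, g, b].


query (2,2) [L1,L2] — begin 0,0,0
after L1 α=1/2: [145/2, 72, 91]
after L2 α=1/6: [1025/12, 278/3, 487/6]
→ [85, 93, 81]

query (2,3) [L1,L2] — begin 0,0,0
L1 α=2/3: [322/3, 46/3, 334/3]
L2 α=1/2: [326/3, 266/3, 290/3]
→ [109, 89, 97]


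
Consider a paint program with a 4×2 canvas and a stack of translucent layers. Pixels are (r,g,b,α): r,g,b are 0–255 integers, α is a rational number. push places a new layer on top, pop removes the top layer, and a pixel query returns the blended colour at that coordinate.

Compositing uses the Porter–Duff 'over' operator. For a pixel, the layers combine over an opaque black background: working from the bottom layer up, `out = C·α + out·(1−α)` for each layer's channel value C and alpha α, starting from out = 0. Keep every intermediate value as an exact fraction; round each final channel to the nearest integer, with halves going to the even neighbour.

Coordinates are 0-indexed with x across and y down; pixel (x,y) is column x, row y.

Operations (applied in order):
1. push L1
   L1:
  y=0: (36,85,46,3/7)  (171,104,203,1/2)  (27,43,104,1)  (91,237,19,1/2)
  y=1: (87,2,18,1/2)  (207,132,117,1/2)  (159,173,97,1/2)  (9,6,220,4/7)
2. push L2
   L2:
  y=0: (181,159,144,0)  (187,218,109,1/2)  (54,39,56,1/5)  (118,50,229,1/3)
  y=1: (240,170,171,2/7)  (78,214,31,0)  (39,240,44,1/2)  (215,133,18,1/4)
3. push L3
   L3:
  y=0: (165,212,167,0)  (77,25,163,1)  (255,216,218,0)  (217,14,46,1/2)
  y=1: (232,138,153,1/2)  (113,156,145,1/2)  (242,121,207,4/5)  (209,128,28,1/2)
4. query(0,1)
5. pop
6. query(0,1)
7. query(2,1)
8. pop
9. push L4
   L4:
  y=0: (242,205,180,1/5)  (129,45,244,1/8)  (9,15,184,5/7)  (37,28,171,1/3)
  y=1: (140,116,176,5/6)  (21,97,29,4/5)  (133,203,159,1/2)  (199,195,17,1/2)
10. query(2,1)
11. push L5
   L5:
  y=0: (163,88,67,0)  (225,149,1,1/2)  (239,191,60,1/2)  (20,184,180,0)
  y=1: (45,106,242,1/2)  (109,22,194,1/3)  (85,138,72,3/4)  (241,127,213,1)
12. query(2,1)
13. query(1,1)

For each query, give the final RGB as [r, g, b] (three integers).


(0,1) stack=L1,L2,L3; from [0,0,0]:
+L1 (α=1/2) → [87/2, 1, 9]
+L2 (α=2/7) → [1395/14, 345/7, 387/7]
+L3 (α=1/2) → [4643/28, 1311/14, 729/7]
rounded: [166, 94, 104]

at x=0,y=1 over L1,L2:
after L1 α=1/2: [87/2, 1, 9]
after L2 α=2/7: [1395/14, 345/7, 387/7]
= [100, 49, 55]

at x=2,y=1 over L1,L2:
after L1 α=1/2: [159/2, 173/2, 97/2]
after L2 α=1/2: [237/4, 653/4, 185/4]
→ [59, 163, 46]

(2,1) stack=L1,L4; from [0,0,0]:
after L1 α=1/2: [159/2, 173/2, 97/2]
after L4 α=1/2: [425/4, 579/4, 415/4]
rounded: [106, 145, 104]

(2,1) stack=L1,L4,L5; from [0,0,0]:
after L1 α=1/2: [159/2, 173/2, 97/2]
after L4 α=1/2: [425/4, 579/4, 415/4]
after L5 α=3/4: [1445/16, 2235/16, 1279/16]
= [90, 140, 80]

(1,1) stack=L1,L4,L5; from [0,0,0]:
after L1 α=1/2: [207/2, 66, 117/2]
after L4 α=4/5: [75/2, 454/5, 349/10]
after L5 α=1/3: [184/3, 1018/15, 1319/15]
= [61, 68, 88]


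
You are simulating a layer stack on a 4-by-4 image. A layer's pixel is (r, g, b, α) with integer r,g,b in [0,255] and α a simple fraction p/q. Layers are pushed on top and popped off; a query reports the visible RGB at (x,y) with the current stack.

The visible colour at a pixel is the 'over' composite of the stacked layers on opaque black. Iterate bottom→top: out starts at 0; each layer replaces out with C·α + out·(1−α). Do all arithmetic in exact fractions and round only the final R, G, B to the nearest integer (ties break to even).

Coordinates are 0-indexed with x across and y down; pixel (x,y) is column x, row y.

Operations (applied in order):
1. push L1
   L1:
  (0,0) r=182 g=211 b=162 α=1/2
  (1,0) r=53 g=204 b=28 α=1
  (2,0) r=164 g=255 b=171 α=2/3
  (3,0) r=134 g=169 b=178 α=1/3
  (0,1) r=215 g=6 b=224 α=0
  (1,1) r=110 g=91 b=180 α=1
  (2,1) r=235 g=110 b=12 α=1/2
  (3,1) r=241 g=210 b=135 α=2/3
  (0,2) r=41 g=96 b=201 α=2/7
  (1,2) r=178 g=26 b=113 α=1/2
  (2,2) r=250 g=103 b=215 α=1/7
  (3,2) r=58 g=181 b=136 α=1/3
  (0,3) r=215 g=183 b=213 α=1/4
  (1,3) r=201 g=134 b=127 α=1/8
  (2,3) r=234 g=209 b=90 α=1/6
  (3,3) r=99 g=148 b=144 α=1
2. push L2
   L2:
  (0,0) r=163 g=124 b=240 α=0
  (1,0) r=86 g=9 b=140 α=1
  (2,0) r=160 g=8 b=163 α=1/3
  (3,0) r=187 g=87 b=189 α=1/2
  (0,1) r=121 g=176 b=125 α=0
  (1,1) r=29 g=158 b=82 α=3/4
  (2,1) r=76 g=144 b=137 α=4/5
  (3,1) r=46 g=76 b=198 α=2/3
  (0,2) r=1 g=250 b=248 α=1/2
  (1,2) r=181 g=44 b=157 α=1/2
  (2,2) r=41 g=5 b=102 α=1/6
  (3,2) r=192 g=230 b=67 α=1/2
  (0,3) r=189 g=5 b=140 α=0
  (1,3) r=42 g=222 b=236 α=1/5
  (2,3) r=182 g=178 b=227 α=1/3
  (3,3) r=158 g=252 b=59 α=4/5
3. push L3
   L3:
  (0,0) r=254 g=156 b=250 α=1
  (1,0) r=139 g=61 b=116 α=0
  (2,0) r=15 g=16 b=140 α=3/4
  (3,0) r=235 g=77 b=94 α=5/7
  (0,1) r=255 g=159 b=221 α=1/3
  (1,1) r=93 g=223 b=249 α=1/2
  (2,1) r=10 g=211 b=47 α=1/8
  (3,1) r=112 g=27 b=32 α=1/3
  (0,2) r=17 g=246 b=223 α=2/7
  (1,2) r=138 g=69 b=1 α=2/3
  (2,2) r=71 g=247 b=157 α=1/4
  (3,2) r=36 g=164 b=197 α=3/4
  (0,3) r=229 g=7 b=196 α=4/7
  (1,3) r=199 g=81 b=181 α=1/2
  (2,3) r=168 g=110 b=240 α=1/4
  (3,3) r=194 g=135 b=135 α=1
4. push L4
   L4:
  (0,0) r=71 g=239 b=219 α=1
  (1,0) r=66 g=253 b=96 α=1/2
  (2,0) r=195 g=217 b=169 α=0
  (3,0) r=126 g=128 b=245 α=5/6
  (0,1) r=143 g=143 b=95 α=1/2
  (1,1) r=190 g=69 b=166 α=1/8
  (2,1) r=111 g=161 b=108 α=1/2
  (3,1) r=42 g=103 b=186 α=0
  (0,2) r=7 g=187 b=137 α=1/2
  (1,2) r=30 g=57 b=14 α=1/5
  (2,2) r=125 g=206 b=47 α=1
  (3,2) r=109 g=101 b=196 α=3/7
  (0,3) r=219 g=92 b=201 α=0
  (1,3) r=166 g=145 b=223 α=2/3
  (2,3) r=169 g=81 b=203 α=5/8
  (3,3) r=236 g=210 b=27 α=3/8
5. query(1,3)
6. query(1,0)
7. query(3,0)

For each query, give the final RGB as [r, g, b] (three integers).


(1,3) stack=L1,L2,L3,L4; from [0,0,0]:
after L1 α=1/8: [201/8, 67/4, 127/8]
after L2 α=1/5: [57/2, 289/5, 599/10]
after L3 α=1/2: [455/4, 347/5, 2409/20]
after L4 α=2/3: [1783/12, 599/5, 11329/60]
→ [149, 120, 189]

at x=1,y=0 over L1,L2,L3,L4:
L1 α=1: [53, 204, 28]
L2 α=1: [86, 9, 140]
L3 α=0: [86, 9, 140]
L4 α=1/2: [76, 131, 118]
rounded: [76, 131, 118]

query (3,0) [L1,L2,L3,L4] — begin 0,0,0
+L1 (α=1/3) → [134/3, 169/3, 178/3]
+L2 (α=1/2) → [695/6, 215/3, 745/6]
+L3 (α=5/7) → [4220/21, 1585/21, 2155/21]
+L4 (α=5/6) → [8725/63, 15025/126, 13940/63]
rounded: [138, 119, 221]


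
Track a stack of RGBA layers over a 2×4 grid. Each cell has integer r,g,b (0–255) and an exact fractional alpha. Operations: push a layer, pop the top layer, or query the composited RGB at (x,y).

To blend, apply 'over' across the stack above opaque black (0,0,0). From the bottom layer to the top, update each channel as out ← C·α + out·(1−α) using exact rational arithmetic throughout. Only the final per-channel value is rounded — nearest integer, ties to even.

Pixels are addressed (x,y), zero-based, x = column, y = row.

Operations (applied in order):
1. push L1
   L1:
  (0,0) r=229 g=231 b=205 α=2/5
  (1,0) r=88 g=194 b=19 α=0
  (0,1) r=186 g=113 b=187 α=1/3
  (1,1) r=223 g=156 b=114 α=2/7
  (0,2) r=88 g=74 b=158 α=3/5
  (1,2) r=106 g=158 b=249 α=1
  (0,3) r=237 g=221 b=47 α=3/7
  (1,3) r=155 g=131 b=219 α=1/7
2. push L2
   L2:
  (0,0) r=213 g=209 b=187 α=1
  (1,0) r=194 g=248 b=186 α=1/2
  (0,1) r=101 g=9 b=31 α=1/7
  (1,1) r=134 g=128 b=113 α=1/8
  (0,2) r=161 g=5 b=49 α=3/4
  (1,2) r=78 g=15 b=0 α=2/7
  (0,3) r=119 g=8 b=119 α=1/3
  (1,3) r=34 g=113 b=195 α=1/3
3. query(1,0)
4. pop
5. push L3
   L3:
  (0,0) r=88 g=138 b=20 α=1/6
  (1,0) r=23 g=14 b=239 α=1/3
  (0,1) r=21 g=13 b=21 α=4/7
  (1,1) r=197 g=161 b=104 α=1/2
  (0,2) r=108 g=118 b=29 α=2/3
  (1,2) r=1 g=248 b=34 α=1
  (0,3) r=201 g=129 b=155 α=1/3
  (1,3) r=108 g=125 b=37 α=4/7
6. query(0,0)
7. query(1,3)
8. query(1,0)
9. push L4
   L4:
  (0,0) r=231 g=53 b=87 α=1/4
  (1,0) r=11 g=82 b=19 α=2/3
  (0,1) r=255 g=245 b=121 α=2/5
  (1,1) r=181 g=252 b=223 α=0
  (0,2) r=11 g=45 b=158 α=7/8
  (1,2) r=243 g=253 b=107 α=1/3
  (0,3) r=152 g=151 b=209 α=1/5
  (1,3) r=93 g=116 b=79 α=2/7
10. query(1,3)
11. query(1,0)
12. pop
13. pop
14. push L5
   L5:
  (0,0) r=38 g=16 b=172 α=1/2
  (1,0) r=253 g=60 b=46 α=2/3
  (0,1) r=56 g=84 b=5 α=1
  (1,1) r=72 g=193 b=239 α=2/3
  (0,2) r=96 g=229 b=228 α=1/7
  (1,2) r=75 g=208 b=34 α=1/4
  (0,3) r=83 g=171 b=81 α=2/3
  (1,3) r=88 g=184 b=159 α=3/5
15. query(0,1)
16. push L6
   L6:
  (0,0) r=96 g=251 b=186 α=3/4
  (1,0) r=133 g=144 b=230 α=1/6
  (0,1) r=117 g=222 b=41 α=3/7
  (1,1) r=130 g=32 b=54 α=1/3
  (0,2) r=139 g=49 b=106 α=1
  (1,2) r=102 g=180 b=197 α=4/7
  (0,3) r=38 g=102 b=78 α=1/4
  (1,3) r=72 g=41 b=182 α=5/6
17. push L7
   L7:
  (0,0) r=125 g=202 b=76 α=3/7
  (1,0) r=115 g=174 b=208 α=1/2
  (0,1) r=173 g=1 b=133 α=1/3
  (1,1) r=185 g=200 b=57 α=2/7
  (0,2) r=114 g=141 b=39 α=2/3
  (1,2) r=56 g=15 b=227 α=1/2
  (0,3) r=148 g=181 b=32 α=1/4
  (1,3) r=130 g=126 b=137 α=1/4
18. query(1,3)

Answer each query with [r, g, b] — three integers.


at x=1,y=0 over L1,L2:
+L1 (α=0) → [0, 0, 0]
+L2 (α=1/2) → [97, 124, 93]
rounded: [97, 124, 93]

(0,0) stack=L1,L3; from [0,0,0]:
+L1 (α=2/5) → [458/5, 462/5, 82]
+L3 (α=1/6) → [91, 100, 215/3]
→ [91, 100, 72]

query (1,3) [L1,L3] — begin 0,0,0
after L1 α=1/7: [155/7, 131/7, 219/7]
after L3 α=4/7: [3489/49, 3893/49, 1693/49]
= [71, 79, 35]

(1,0) stack=L1,L3; from [0,0,0]:
after L1 α=0: [0, 0, 0]
after L3 α=1/3: [23/3, 14/3, 239/3]
rounded: [8, 5, 80]

at x=1,y=3 over L1,L3,L4:
after L1 α=1/7: [155/7, 131/7, 219/7]
after L3 α=4/7: [3489/49, 3893/49, 1693/49]
after L4 α=2/7: [26559/343, 30833/343, 16207/343]
= [77, 90, 47]

query (1,0) [L1,L3,L4] — begin 0,0,0
L1 α=0: [0, 0, 0]
L3 α=1/3: [23/3, 14/3, 239/3]
L4 α=2/3: [89/9, 506/9, 353/9]
= [10, 56, 39]

at x=0,y=1 over L1,L5:
L1 α=1/3: [62, 113/3, 187/3]
L5 α=1: [56, 84, 5]
→ [56, 84, 5]

at x=1,y=3 over L1,L5,L6,L7:
+L1 (α=1/7) → [155/7, 131/7, 219/7]
+L5 (α=3/5) → [2158/35, 4126/35, 3777/35]
+L6 (α=5/6) → [7379/105, 3767/70, 35627/210]
+L7 (α=1/4) → [11929/140, 20121/280, 45217/280]
rounded: [85, 72, 161]


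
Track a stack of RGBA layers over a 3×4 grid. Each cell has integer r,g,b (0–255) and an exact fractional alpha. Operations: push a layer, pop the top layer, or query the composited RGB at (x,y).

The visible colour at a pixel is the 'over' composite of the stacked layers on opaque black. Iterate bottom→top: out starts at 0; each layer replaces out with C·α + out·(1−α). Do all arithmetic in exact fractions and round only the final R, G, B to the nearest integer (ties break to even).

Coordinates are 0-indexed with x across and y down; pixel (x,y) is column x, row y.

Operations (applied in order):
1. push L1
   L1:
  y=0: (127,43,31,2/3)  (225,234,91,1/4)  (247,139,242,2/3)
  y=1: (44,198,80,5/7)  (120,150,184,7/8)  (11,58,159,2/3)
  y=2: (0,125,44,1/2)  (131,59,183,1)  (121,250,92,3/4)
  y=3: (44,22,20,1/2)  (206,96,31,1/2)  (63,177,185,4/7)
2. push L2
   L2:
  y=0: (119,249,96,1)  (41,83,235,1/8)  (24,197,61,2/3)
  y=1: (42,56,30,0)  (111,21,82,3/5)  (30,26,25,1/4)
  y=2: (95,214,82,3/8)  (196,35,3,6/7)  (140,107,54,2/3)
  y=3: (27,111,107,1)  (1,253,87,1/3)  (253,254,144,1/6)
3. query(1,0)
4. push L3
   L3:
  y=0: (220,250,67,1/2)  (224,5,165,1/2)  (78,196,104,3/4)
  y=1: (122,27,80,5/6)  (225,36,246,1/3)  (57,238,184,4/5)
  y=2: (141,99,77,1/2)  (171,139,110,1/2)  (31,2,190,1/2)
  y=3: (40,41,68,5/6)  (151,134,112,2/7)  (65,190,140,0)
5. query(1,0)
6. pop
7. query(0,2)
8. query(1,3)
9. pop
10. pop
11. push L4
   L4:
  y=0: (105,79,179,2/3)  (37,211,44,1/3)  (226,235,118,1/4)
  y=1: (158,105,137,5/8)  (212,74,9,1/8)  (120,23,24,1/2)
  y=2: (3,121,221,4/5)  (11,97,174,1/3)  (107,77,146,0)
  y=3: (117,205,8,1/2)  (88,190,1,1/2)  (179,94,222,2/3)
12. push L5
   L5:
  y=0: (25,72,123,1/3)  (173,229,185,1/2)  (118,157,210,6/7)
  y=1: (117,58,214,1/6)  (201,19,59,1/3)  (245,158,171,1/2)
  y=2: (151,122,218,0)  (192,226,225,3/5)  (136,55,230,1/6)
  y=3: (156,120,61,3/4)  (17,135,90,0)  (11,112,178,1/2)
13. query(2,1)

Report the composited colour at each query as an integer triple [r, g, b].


at x=1,y=0 over L1,L2:
L1 α=1/4: [225/4, 117/2, 91/4]
L2 α=1/8: [1739/32, 985/16, 1577/32]
= [54, 62, 49]

at x=1,y=0 over L1,L2,L3:
after L1 α=1/4: [225/4, 117/2, 91/4]
after L2 α=1/8: [1739/32, 985/16, 1577/32]
after L3 α=1/2: [8907/64, 1065/32, 6857/64]
= [139, 33, 107]

query (0,2) [L1,L2] — begin 0,0,0
+L1 (α=1/2) → [0, 125/2, 22]
+L2 (α=3/8) → [285/8, 1909/16, 89/2]
rounded: [36, 119, 44]

(1,3) stack=L1,L2; from [0,0,0]:
L1 α=1/2: [103, 48, 31/2]
L2 α=1/3: [69, 349/3, 118/3]
→ [69, 116, 39]

(2,1) stack=L4,L5; from [0,0,0]:
after L4 α=1/2: [60, 23/2, 12]
after L5 α=1/2: [305/2, 339/4, 183/2]
rounded: [152, 85, 92]


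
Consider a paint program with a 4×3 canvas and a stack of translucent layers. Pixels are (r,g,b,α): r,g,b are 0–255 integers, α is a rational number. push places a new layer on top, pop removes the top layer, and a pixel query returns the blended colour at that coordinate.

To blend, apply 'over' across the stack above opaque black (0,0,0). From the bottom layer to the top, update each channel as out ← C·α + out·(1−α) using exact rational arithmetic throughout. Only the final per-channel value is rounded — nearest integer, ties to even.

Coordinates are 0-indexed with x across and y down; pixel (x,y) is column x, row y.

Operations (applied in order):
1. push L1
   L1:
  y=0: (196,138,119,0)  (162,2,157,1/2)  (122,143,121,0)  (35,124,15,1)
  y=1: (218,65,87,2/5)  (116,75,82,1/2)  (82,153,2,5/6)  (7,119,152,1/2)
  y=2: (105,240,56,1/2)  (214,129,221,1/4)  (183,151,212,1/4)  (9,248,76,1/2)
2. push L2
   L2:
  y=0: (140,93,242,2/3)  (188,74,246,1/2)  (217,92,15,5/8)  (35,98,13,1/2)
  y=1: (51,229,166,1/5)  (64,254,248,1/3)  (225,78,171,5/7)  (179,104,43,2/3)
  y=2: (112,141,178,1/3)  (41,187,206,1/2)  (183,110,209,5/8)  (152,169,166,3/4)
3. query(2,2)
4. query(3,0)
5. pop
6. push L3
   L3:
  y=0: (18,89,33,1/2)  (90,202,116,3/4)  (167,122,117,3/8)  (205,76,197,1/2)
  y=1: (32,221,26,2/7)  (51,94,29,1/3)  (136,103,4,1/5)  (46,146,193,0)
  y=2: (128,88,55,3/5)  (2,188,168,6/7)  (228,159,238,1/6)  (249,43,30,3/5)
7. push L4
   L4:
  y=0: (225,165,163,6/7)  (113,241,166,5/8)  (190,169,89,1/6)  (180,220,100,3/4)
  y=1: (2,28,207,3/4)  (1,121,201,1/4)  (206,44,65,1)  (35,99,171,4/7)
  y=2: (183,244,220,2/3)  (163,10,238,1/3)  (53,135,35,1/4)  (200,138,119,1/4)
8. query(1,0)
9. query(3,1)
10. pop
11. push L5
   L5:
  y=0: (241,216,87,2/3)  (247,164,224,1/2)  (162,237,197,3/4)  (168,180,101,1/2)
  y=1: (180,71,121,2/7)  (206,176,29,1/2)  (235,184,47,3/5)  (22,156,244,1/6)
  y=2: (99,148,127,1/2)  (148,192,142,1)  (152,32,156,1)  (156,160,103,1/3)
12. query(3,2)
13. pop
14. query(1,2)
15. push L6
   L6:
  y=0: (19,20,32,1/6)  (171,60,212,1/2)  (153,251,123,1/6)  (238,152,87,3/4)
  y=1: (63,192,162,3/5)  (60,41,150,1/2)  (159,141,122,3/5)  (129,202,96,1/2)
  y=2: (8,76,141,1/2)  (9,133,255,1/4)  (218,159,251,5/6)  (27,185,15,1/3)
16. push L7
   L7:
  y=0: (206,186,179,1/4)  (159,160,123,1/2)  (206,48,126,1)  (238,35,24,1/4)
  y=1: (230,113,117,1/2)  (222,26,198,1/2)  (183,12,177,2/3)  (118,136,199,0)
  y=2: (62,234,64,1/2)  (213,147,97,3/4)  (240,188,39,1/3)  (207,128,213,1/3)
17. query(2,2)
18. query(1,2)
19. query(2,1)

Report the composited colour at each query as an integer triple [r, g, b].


query (2,2) [L1,L2] — begin 0,0,0
+L1 (α=1/4) → [183/4, 151/4, 53]
+L2 (α=5/8) → [4209/32, 2653/32, 301/2]
→ [132, 83, 150]

(3,0) stack=L1,L2; from [0,0,0]:
+L1 (α=1) → [35, 124, 15]
+L2 (α=1/2) → [35, 111, 14]
= [35, 111, 14]

(1,0) stack=L1,L3,L4; from [0,0,0]:
+L1 (α=1/2) → [81, 1, 157/2]
+L3 (α=3/4) → [351/4, 607/4, 853/8]
+L4 (α=5/8) → [3313/32, 6641/32, 9199/64]
rounded: [104, 208, 144]

(3,1) stack=L1,L3,L4; from [0,0,0]:
after L1 α=1/2: [7/2, 119/2, 76]
after L3 α=0: [7/2, 119/2, 76]
after L4 α=4/7: [43/2, 1149/14, 912/7]
→ [22, 82, 130]

(3,2) stack=L1,L3,L5; from [0,0,0]:
+L1 (α=1/2) → [9/2, 124, 38]
+L3 (α=3/5) → [756/5, 377/5, 166/5]
+L5 (α=1/3) → [764/5, 518/5, 847/15]
= [153, 104, 56]

at x=1,y=2 over L1,L3:
L1 α=1/4: [107/2, 129/4, 221/4]
L3 α=6/7: [131/14, 663/4, 4253/28]
rounded: [9, 166, 152]

at x=2,y=2 over L1,L3,L6,L7:
L1 α=1/4: [183/4, 151/4, 53]
L3 α=1/6: [609/8, 1391/24, 503/6]
L6 α=5/6: [9329/48, 20471/144, 8033/36]
L7 α=1/3: [15089/72, 34007/216, 8735/54]
→ [210, 157, 162]

at x=1,y=2 over L1,L3,L6,L7:
L1 α=1/4: [107/2, 129/4, 221/4]
L3 α=6/7: [131/14, 663/4, 4253/28]
L6 α=1/4: [519/56, 2521/16, 19899/112]
L7 α=3/4: [36303/224, 9577/64, 52491/448]
→ [162, 150, 117]

query (2,1) [L1,L3,L6,L7] — begin 0,0,0
L1 α=5/6: [205/3, 255/2, 5/3]
L3 α=1/5: [1228/15, 613/5, 32/15]
L6 α=3/5: [9611/75, 3341/25, 5554/75]
L7 α=2/3: [37061/225, 3941/75, 32104/225]
→ [165, 53, 143]


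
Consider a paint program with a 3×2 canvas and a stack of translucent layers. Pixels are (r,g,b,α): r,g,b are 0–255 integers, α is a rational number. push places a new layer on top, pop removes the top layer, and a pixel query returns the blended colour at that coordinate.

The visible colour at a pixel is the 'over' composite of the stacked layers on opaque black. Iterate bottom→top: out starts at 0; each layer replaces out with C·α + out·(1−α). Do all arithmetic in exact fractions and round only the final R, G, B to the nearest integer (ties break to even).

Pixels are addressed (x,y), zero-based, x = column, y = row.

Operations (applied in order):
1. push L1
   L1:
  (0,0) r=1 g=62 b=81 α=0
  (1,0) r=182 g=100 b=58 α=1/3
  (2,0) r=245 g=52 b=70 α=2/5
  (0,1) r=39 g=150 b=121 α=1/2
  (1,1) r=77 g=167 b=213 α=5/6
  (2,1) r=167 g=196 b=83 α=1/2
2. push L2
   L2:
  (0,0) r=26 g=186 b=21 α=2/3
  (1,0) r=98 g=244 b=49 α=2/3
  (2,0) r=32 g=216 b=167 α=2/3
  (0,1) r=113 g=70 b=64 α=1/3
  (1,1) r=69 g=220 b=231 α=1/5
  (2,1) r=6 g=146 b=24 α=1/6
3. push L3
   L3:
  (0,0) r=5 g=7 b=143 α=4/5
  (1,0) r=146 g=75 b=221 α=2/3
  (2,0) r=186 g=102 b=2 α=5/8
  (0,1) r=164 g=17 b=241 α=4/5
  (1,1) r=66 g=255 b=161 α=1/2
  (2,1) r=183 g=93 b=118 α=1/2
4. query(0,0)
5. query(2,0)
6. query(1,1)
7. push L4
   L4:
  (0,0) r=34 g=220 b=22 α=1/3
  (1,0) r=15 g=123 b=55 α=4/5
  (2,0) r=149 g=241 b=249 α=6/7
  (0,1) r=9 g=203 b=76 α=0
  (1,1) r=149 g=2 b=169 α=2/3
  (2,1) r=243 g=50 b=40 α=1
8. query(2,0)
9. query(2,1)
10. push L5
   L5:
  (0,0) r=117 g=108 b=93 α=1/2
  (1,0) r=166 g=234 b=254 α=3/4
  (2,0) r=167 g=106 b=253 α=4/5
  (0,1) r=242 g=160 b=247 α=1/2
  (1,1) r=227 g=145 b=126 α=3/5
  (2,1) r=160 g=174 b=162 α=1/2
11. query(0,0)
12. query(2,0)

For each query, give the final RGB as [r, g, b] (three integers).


query (0,0) [L1,L2,L3] — begin 0,0,0
+L1 (α=0) → [0, 0, 0]
+L2 (α=2/3) → [52/3, 124, 14]
+L3 (α=4/5) → [112/15, 152/5, 586/5]
rounded: [7, 30, 117]

at x=2,y=0 over L1,L2,L3:
L1 α=2/5: [98, 104/5, 28]
L2 α=2/3: [54, 2264/15, 362/3]
L3 α=5/8: [273/2, 2407/20, 93/2]
rounded: [136, 120, 46]

query (1,1) [L1,L2,L3] — begin 0,0,0
L1 α=5/6: [385/6, 835/6, 355/2]
L2 α=1/5: [977/15, 466/3, 941/5]
L3 α=1/2: [1967/30, 1231/6, 873/5]
→ [66, 205, 175]

at x=2,y=0 over L1,L2,L3,L4:
L1 α=2/5: [98, 104/5, 28]
L2 α=2/3: [54, 2264/15, 362/3]
L3 α=5/8: [273/2, 2407/20, 93/2]
L4 α=6/7: [2061/14, 31327/140, 3081/14]
= [147, 224, 220]

at x=2,y=1 over L1,L2,L3,L4:
+L1 (α=1/2) → [167/2, 98, 83/2]
+L2 (α=1/6) → [847/12, 106, 463/12]
+L3 (α=1/2) → [3043/24, 199/2, 1879/24]
+L4 (α=1) → [243, 50, 40]
→ [243, 50, 40]

at x=0,y=0 over L1,L2,L3,L4,L5:
after L1 α=0: [0, 0, 0]
after L2 α=2/3: [52/3, 124, 14]
after L3 α=4/5: [112/15, 152/5, 586/5]
after L4 α=1/3: [734/45, 468/5, 1282/15]
after L5 α=1/2: [5999/90, 504/5, 2677/30]
→ [67, 101, 89]

at x=2,y=0 over L1,L2,L3,L4,L5:
L1 α=2/5: [98, 104/5, 28]
L2 α=2/3: [54, 2264/15, 362/3]
L3 α=5/8: [273/2, 2407/20, 93/2]
L4 α=6/7: [2061/14, 31327/140, 3081/14]
L5 α=4/5: [11413/70, 90687/700, 17249/70]
= [163, 130, 246]


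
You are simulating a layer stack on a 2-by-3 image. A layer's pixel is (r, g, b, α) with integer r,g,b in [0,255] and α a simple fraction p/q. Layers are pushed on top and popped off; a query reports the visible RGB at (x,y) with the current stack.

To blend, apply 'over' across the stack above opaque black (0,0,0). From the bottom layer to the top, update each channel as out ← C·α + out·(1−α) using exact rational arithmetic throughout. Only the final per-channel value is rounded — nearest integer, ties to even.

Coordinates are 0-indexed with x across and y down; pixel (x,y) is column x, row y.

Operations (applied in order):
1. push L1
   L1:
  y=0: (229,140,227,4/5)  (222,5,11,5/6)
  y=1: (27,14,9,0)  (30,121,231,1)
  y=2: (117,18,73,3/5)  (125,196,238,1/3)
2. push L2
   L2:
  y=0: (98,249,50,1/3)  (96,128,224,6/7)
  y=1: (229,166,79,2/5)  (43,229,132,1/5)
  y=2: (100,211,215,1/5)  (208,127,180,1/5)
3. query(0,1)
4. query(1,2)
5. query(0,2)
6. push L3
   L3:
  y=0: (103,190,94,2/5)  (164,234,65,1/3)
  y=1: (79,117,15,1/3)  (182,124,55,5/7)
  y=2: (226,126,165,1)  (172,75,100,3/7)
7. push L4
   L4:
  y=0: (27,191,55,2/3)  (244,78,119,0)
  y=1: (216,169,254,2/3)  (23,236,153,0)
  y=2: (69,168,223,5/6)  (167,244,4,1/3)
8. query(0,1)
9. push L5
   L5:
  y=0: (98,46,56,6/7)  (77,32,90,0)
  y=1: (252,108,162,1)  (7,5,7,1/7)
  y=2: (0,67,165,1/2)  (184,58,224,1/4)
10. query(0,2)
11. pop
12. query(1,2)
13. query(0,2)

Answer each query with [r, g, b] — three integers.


(0,1) stack=L1,L2; from [0,0,0]:
L1 α=0: [0, 0, 0]
L2 α=2/5: [458/5, 332/5, 158/5]
= [92, 66, 32]

query (1,2) [L1,L2] — begin 0,0,0
after L1 α=1/3: [125/3, 196/3, 238/3]
after L2 α=1/5: [1124/15, 233/3, 1492/15]
= [75, 78, 99]

at x=0,y=2 over L1,L2:
+L1 (α=3/5) → [351/5, 54/5, 219/5]
+L2 (α=1/5) → [1904/25, 1271/25, 1951/25]
→ [76, 51, 78]

(0,1) stack=L1,L2,L3,L4; from [0,0,0]:
+L1 (α=0) → [0, 0, 0]
+L2 (α=2/5) → [458/5, 332/5, 158/5]
+L3 (α=1/3) → [437/5, 1249/15, 391/15]
+L4 (α=2/3) → [2597/15, 6319/45, 8011/45]
= [173, 140, 178]

(0,2) stack=L1,L2,L3,L4,L5; from [0,0,0]:
after L1 α=3/5: [351/5, 54/5, 219/5]
after L2 α=1/5: [1904/25, 1271/25, 1951/25]
after L3 α=1: [226, 126, 165]
after L4 α=5/6: [571/6, 161, 640/3]
after L5 α=1/2: [571/12, 114, 1135/6]
rounded: [48, 114, 189]

(1,2) stack=L1,L2,L3,L4; from [0,0,0]:
after L1 α=1/3: [125/3, 196/3, 238/3]
after L2 α=1/5: [1124/15, 233/3, 1492/15]
after L3 α=3/7: [1748/15, 1607/21, 10468/105]
after L4 α=1/3: [6001/45, 8338/63, 21356/315]
= [133, 132, 68]

(0,2) stack=L1,L2,L3,L4; from [0,0,0]:
+L1 (α=3/5) → [351/5, 54/5, 219/5]
+L2 (α=1/5) → [1904/25, 1271/25, 1951/25]
+L3 (α=1) → [226, 126, 165]
+L4 (α=5/6) → [571/6, 161, 640/3]
→ [95, 161, 213]


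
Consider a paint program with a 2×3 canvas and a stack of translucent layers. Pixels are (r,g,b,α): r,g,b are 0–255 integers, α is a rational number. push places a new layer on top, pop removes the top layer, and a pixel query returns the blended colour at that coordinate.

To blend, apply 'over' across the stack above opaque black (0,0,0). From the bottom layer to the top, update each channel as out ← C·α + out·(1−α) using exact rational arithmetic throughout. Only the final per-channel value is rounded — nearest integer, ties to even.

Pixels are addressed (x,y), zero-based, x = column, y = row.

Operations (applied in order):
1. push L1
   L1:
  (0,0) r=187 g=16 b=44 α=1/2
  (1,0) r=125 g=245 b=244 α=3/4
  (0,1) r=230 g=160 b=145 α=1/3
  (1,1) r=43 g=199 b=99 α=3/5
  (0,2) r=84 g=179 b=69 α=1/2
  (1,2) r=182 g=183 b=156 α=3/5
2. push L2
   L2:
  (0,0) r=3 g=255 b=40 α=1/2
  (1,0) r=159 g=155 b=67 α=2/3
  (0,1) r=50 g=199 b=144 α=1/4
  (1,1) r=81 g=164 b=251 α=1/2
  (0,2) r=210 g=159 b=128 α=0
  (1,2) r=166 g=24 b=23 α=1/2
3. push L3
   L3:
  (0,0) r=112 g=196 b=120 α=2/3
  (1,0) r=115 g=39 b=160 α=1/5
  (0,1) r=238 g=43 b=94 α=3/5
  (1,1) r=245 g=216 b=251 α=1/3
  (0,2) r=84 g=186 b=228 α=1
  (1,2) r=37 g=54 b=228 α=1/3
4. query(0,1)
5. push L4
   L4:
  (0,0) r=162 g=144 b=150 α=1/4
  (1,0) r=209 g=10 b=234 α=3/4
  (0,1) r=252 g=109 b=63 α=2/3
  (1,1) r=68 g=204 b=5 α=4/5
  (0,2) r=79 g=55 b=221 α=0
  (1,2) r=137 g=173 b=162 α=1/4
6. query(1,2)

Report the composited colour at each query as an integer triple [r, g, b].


query (0,1) [L1,L2,L3] — begin 0,0,0
+L1 (α=1/3) → [230/3, 160/3, 145/3]
+L2 (α=1/4) → [70, 359/4, 289/4]
+L3 (α=3/5) → [854/5, 617/10, 853/10]
rounded: [171, 62, 85]

at x=1,y=2 over L1,L2,L3,L4:
after L1 α=3/5: [546/5, 549/5, 468/5]
after L2 α=1/2: [688/5, 669/10, 583/10]
after L3 α=1/3: [1561/15, 313/5, 1723/15]
after L4 α=1/4: [1123/10, 451/5, 2533/20]
rounded: [112, 90, 127]


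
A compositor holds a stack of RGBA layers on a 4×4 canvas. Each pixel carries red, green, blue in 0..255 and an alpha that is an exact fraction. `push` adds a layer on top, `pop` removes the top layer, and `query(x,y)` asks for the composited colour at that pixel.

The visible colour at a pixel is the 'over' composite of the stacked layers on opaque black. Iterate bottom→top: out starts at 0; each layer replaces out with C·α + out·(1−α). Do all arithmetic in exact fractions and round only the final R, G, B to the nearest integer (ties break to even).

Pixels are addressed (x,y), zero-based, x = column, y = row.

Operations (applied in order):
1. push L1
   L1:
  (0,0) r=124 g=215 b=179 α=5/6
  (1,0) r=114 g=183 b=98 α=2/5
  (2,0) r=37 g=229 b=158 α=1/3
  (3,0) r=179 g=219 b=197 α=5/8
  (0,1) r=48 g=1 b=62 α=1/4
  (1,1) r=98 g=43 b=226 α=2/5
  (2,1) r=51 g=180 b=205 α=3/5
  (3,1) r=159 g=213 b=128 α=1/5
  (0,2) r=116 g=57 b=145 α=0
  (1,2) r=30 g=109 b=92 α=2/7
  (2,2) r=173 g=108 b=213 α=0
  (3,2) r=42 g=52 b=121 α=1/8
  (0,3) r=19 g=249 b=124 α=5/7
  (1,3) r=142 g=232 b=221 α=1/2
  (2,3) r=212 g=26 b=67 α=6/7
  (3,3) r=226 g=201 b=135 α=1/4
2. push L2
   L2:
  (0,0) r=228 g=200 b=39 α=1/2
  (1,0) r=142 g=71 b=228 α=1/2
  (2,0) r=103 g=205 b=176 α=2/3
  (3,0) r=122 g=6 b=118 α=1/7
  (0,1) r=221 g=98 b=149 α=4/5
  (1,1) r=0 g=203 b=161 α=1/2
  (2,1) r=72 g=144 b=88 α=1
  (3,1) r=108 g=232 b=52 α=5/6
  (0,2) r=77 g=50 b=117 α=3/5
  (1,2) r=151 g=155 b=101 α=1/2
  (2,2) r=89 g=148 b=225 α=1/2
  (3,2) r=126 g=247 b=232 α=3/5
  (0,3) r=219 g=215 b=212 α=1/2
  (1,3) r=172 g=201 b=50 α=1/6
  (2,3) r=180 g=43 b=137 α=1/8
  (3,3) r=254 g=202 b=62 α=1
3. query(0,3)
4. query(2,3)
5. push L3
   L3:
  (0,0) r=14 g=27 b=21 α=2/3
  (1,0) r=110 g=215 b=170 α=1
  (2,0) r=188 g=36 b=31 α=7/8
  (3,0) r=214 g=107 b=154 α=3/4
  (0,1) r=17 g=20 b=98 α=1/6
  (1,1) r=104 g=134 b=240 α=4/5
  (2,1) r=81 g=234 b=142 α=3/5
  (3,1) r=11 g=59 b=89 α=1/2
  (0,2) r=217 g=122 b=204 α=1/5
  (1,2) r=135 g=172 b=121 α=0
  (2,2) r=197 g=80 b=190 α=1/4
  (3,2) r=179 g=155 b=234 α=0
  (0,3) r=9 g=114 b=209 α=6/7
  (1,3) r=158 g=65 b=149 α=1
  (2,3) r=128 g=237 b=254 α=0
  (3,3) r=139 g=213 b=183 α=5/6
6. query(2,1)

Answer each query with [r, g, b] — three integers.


query (0,3) [L1,L2] — begin 0,0,0
+L1 (α=5/7) → [95/7, 1245/7, 620/7]
+L2 (α=1/2) → [814/7, 1375/7, 1052/7]
= [116, 196, 150]

query (2,3) [L1,L2] — begin 0,0,0
after L1 α=6/7: [1272/7, 156/7, 402/7]
after L2 α=1/8: [363/2, 199/8, 539/8]
→ [182, 25, 67]

query (2,1) [L1,L2,L3] — begin 0,0,0
after L1 α=3/5: [153/5, 108, 123]
after L2 α=1: [72, 144, 88]
after L3 α=3/5: [387/5, 198, 602/5]
= [77, 198, 120]


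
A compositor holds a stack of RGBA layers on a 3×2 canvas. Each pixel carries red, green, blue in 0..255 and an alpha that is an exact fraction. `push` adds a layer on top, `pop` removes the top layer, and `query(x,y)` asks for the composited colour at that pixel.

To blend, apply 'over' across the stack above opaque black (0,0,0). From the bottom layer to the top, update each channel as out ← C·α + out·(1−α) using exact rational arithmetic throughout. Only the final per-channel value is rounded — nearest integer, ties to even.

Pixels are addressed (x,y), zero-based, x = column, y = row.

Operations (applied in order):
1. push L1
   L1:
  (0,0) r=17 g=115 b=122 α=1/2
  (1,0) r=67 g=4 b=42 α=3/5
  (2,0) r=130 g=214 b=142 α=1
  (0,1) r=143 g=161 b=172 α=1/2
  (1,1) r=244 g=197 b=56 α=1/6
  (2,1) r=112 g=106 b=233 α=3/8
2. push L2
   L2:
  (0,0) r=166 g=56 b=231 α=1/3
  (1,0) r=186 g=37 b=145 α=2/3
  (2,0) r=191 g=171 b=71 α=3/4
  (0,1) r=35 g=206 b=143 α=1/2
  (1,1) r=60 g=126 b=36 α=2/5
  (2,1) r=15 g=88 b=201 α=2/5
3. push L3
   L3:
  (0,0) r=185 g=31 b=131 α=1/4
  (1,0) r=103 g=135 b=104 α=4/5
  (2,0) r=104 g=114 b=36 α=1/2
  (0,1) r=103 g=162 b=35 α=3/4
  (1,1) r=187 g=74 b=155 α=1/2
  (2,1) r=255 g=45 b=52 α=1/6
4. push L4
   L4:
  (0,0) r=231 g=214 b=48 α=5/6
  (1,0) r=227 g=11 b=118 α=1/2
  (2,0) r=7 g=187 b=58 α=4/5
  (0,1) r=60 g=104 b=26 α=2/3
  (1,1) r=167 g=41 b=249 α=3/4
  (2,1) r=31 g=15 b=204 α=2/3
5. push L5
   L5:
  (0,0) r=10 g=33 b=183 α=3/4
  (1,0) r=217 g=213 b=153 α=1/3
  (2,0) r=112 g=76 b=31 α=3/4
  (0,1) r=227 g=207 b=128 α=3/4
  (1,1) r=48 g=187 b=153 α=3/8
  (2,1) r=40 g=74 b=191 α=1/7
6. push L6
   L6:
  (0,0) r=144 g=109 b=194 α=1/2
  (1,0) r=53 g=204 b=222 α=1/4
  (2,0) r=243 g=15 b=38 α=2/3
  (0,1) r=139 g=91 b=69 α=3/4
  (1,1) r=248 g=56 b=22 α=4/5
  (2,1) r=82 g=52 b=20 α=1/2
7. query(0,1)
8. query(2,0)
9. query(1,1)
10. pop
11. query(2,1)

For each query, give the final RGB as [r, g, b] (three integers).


(0,1) stack=L1,L2,L3,L4,L5,L6; from [0,0,0]:
after L1 α=1/2: [143/2, 161/2, 86]
after L2 α=1/2: [213/4, 573/4, 229/2]
after L3 α=3/4: [1449/16, 2517/16, 439/8]
after L4 α=2/3: [1123/16, 5845/48, 285/8]
after L5 α=3/4: [12019/64, 35653/192, 3357/32]
after L6 α=3/4: [38707/256, 88069/768, 9981/128]
rounded: [151, 115, 78]

(2,0) stack=L1,L2,L3,L4,L5,L6; from [0,0,0]:
L1 α=1: [130, 214, 142]
L2 α=3/4: [703/4, 727/4, 355/4]
L3 α=1/2: [1119/8, 1183/8, 499/8]
L4 α=4/5: [1343/40, 7167/40, 471/8]
L5 α=3/4: [14783/160, 16287/160, 1215/32]
L6 α=2/3: [92543/480, 7029/160, 3647/96]
→ [193, 44, 38]

(1,1) stack=L1,L2,L3,L4,L5,L6; from [0,0,0]:
+L1 (α=1/6) → [122/3, 197/6, 28/3]
+L2 (α=2/5) → [242/5, 701/10, 20]
+L3 (α=1/2) → [1177/10, 1441/20, 175/2]
+L4 (α=3/4) → [6187/40, 3901/80, 1669/8]
+L5 (α=3/8) → [7339/64, 12877/128, 12017/64]
+L6 (α=4/5) → [70827/320, 41549/640, 17649/320]
rounded: [221, 65, 55]

at x=2,y=1 over L1,L2,L3,L4,L5:
after L1 α=3/8: [42, 159/4, 699/8]
after L2 α=2/5: [156/5, 1181/20, 5313/40]
after L3 α=1/6: [137/2, 1361/24, 5729/48]
after L4 α=2/3: [87/2, 2081/72, 25313/144]
after L5 α=1/7: [43, 2969/84, 4271/24]
= [43, 35, 178]
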